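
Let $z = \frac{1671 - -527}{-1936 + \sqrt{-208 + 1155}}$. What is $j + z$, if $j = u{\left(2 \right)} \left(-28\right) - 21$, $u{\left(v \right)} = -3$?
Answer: $\frac{33116437}{535307} - \frac{314 \sqrt{947}}{535307} \approx 61.846$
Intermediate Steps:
$z = \frac{2198}{-1936 + \sqrt{947}}$ ($z = \frac{1671 + \left(-670 + 1197\right)}{-1936 + \sqrt{947}} = \frac{1671 + 527}{-1936 + \sqrt{947}} = \frac{2198}{-1936 + \sqrt{947}} \approx -1.1537$)
$j = 63$ ($j = \left(-3\right) \left(-28\right) - 21 = 84 - 21 = 63$)
$j + z = 63 - \left(\frac{607904}{535307} + \frac{314 \sqrt{947}}{535307}\right) = \frac{33116437}{535307} - \frac{314 \sqrt{947}}{535307}$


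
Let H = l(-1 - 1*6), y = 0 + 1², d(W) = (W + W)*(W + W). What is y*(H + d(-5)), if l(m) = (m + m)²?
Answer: 296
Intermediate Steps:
d(W) = 4*W² (d(W) = (2*W)*(2*W) = 4*W²)
l(m) = 4*m² (l(m) = (2*m)² = 4*m²)
y = 1 (y = 0 + 1 = 1)
H = 196 (H = 4*(-1 - 1*6)² = 4*(-1 - 6)² = 4*(-7)² = 4*49 = 196)
y*(H + d(-5)) = 1*(196 + 4*(-5)²) = 1*(196 + 4*25) = 1*(196 + 100) = 1*296 = 296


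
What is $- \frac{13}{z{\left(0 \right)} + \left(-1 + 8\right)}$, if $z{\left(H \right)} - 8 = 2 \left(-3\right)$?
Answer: $- \frac{13}{9} \approx -1.4444$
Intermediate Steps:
$z{\left(H \right)} = 2$ ($z{\left(H \right)} = 8 + 2 \left(-3\right) = 8 - 6 = 2$)
$- \frac{13}{z{\left(0 \right)} + \left(-1 + 8\right)} = - \frac{13}{2 + \left(-1 + 8\right)} = - \frac{13}{2 + 7} = - \frac{13}{9}$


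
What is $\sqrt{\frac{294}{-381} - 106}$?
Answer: $\frac{2 i \sqrt{430530}}{127} \approx 10.333 i$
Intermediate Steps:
$\sqrt{\frac{294}{-381} - 106} = \sqrt{294 \left(- \frac{1}{381}\right) - 106} = \sqrt{- \frac{98}{127} - 106} = \sqrt{- \frac{13560}{127}} = \frac{2 i \sqrt{430530}}{127}$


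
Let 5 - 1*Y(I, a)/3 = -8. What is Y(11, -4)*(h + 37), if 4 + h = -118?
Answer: -3315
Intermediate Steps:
h = -122 (h = -4 - 118 = -122)
Y(I, a) = 39 (Y(I, a) = 15 - 3*(-8) = 15 + 24 = 39)
Y(11, -4)*(h + 37) = 39*(-122 + 37) = 39*(-85) = -3315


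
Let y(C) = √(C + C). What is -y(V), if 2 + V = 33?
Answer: -√62 ≈ -7.8740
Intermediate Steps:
V = 31 (V = -2 + 33 = 31)
y(C) = √2*√C (y(C) = √(2*C) = √2*√C)
-y(V) = -√2*√31 = -√62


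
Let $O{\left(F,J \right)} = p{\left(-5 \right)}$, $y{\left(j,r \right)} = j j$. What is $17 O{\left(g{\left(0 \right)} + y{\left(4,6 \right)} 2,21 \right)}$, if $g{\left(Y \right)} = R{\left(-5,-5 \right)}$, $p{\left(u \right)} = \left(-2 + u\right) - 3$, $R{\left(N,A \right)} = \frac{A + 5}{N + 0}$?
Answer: $-170$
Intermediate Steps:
$R{\left(N,A \right)} = \frac{5 + A}{N}$
$y{\left(j,r \right)} = j^{2}$
$p{\left(u \right)} = -5 + u$
$g{\left(Y \right)} = 0$ ($g{\left(Y \right)} = \frac{5 - 5}{-5} = \left(- \frac{1}{5}\right) 0 = 0$)
$O{\left(F,J \right)} = -10$ ($O{\left(F,J \right)} = -5 - 5 = -10$)
$17 O{\left(g{\left(0 \right)} + y{\left(4,6 \right)} 2,21 \right)} = 17 \left(-10\right) = -170$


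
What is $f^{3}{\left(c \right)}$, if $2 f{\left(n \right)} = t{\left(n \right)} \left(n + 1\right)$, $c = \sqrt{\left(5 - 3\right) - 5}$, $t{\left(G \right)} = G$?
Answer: $3 i \sqrt{3} \approx 5.1962 i$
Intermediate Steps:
$c = i \sqrt{3}$ ($c = \sqrt{2 - 5} = \sqrt{-3} = i \sqrt{3} \approx 1.732 i$)
$f{\left(n \right)} = \frac{n \left(1 + n\right)}{2}$ ($f{\left(n \right)} = \frac{n \left(n + 1\right)}{2} = \frac{n \left(1 + n\right)}{2}$)
$f^{3}{\left(c \right)} = \left(\frac{i \sqrt{3} \left(1 + i \sqrt{3}\right)}{2}\right)^{3} = - \frac{3 i \sqrt{3} \left(1 + i \sqrt{3}\right)^{3}}{8}$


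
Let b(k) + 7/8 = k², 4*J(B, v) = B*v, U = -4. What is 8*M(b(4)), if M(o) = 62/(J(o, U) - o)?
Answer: -1984/121 ≈ -16.397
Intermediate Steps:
J(B, v) = B*v/4 (J(B, v) = (B*v)/4 = B*v/4)
b(k) = -7/8 + k²
M(o) = -31/o (M(o) = 62/((¼)*o*(-4) - o) = 62/(-o - o) = 62/((-2*o)) = 62*(-1/(2*o)) = -31/o)
8*M(b(4)) = 8*(-31/(-7/8 + 4²)) = 8*(-31/(-7/8 + 16)) = 8*(-31/121/8) = 8*(-31*8/121) = 8*(-248/121) = -1984/121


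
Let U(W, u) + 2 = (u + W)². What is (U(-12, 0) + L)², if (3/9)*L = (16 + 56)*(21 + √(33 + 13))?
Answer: 24029860 + 2020896*√46 ≈ 3.7736e+7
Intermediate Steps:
U(W, u) = -2 + (W + u)² (U(W, u) = -2 + (u + W)² = -2 + (W + u)²)
L = 4536 + 216*√46 (L = 3*((16 + 56)*(21 + √(33 + 13))) = 3*(72*(21 + √46)) = 3*(1512 + 72*√46) = 4536 + 216*√46 ≈ 6001.0)
(U(-12, 0) + L)² = ((-2 + (-12 + 0)²) + (4536 + 216*√46))² = ((-2 + (-12)²) + (4536 + 216*√46))² = ((-2 + 144) + (4536 + 216*√46))² = (142 + (4536 + 216*√46))² = (4678 + 216*√46)²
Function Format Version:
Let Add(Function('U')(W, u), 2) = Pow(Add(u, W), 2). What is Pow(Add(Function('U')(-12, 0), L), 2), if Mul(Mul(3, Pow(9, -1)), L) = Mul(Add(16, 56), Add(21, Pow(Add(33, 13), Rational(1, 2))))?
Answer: Add(24029860, Mul(2020896, Pow(46, Rational(1, 2)))) ≈ 3.7736e+7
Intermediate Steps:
Function('U')(W, u) = Add(-2, Pow(Add(W, u), 2)) (Function('U')(W, u) = Add(-2, Pow(Add(u, W), 2)) = Add(-2, Pow(Add(W, u), 2)))
L = Add(4536, Mul(216, Pow(46, Rational(1, 2)))) (L = Mul(3, Mul(Add(16, 56), Add(21, Pow(Add(33, 13), Rational(1, 2))))) = Mul(3, Mul(72, Add(21, Pow(46, Rational(1, 2))))) = Mul(3, Add(1512, Mul(72, Pow(46, Rational(1, 2))))) = Add(4536, Mul(216, Pow(46, Rational(1, 2)))) ≈ 6001.0)
Pow(Add(Function('U')(-12, 0), L), 2) = Pow(Add(Add(-2, Pow(Add(-12, 0), 2)), Add(4536, Mul(216, Pow(46, Rational(1, 2))))), 2) = Pow(Add(Add(-2, Pow(-12, 2)), Add(4536, Mul(216, Pow(46, Rational(1, 2))))), 2) = Pow(Add(Add(-2, 144), Add(4536, Mul(216, Pow(46, Rational(1, 2))))), 2) = Pow(Add(142, Add(4536, Mul(216, Pow(46, Rational(1, 2))))), 2) = Pow(Add(4678, Mul(216, Pow(46, Rational(1, 2)))), 2)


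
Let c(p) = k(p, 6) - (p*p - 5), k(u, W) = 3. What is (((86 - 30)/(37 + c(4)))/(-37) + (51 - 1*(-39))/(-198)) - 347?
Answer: -4101622/11803 ≈ -347.51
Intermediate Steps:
c(p) = 8 - p² (c(p) = 3 - (p*p - 5) = 3 - (p² - 5) = 3 - (-5 + p²) = 3 + (5 - p²) = 8 - p²)
(((86 - 30)/(37 + c(4)))/(-37) + (51 - 1*(-39))/(-198)) - 347 = (((86 - 30)/(37 + (8 - 1*4²)))/(-37) + (51 - 1*(-39))/(-198)) - 347 = ((56/(37 + (8 - 1*16)))*(-1/37) + (51 + 39)*(-1/198)) - 347 = ((56/(37 + (8 - 16)))*(-1/37) + 90*(-1/198)) - 347 = ((56/(37 - 8))*(-1/37) - 5/11) - 347 = ((56/29)*(-1/37) - 5/11) - 347 = (-56/1073 - 5/11) - 347 = -5981/11803 - 347 = -4101622/11803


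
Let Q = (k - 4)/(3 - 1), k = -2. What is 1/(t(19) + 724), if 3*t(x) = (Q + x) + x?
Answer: 3/2207 ≈ 0.0013593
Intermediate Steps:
Q = -3 (Q = (-2 - 4)/(3 - 1) = -6/2 = -6*1/2 = -3)
t(x) = -1 + 2*x/3 (t(x) = ((-3 + x) + x)/3 = (-3 + 2*x)/3 = -1 + 2*x/3)
1/(t(19) + 724) = 1/((-1 + (2/3)*19) + 724) = 1/((-1 + 38/3) + 724) = 1/(35/3 + 724) = 1/(2207/3) = 3/2207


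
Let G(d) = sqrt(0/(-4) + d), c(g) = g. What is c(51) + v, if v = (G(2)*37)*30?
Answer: 51 + 1110*sqrt(2) ≈ 1620.8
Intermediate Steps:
G(d) = sqrt(d) (G(d) = sqrt(0*(-1/4) + d) = sqrt(0 + d) = sqrt(d))
v = 1110*sqrt(2) (v = (sqrt(2)*37)*30 = (37*sqrt(2))*30 = 1110*sqrt(2) ≈ 1569.8)
c(51) + v = 51 + 1110*sqrt(2)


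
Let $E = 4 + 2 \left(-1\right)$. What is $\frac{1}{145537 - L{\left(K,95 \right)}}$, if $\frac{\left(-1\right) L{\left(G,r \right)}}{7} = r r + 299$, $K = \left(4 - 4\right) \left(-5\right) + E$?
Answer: $\frac{1}{210805} \approx 4.7437 \cdot 10^{-6}$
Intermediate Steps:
$E = 2$ ($E = 4 - 2 = 2$)
$K = 2$ ($K = \left(4 - 4\right) \left(-5\right) + 2 = 0 \left(-5\right) + 2 = 0 + 2 = 2$)
$L{\left(G,r \right)} = -2093 - 7 r^{2}$ ($L{\left(G,r \right)} = - 7 \left(r r + 299\right) = - 7 \left(r^{2} + 299\right) = - 7 \left(299 + r^{2}\right) = -2093 - 7 r^{2}$)
$\frac{1}{145537 - L{\left(K,95 \right)}} = \frac{1}{145537 - \left(-2093 - 7 \cdot 95^{2}\right)} = \frac{1}{145537 - \left(-2093 - 63175\right)} = \frac{1}{145537 - -65268} = \frac{1}{145537 + 65268} = \frac{1}{210805}$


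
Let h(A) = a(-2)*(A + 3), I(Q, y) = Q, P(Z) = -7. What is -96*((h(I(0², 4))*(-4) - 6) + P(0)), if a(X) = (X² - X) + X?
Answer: 5856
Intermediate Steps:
a(X) = X²
h(A) = 12 + 4*A (h(A) = (-2)²*(A + 3) = 4*(3 + A) = 12 + 4*A)
-96*((h(I(0², 4))*(-4) - 6) + P(0)) = -96*(((12 + 4*0²)*(-4) - 6) - 7) = -96*(((12 + 4*0)*(-4) - 6) - 7) = -96*(((12 + 0)*(-4) - 6) - 7) = -96*((12*(-4) - 6) - 7) = -96*((-48 - 6) - 7) = -96*(-54 - 7) = -96*(-61) = 5856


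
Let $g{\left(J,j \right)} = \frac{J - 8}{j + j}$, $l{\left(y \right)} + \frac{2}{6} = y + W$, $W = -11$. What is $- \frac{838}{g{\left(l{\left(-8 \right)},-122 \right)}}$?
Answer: $- \frac{306708}{41} \approx -7480.7$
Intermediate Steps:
$l{\left(y \right)} = - \frac{34}{3} + y$ ($l{\left(y \right)} = - \frac{1}{3} + \left(y - 11\right) = - \frac{1}{3} + \left(-11 + y\right) = - \frac{34}{3} + y$)
$g{\left(J,j \right)} = \frac{-8 + J}{2 j}$
$- \frac{838}{g{\left(l{\left(-8 \right)},-122 \right)}} = - \frac{838}{\frac{1}{2} \frac{1}{-122} \left(-8 - \frac{58}{3}\right)} = - \frac{838}{\frac{1}{2} \left(- \frac{1}{122}\right) \left(-8 - \frac{58}{3}\right)} = - \frac{838}{\frac{1}{2} \left(- \frac{1}{122}\right) \left(- \frac{82}{3}\right)} = - \frac{838}{\frac{41}{366}} = \left(-838\right) \frac{366}{41} = - \frac{306708}{41}$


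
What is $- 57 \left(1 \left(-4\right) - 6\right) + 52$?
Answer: $622$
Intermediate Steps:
$- 57 \left(1 \left(-4\right) - 6\right) + 52 = - 57 \left(-4 - 6\right) + 52 = \left(-57\right) \left(-10\right) + 52 = 570 + 52 = 622$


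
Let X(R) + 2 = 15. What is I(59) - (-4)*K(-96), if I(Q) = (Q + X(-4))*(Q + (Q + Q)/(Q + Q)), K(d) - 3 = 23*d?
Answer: -4500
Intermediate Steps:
K(d) = 3 + 23*d
X(R) = 13 (X(R) = -2 + 15 = 13)
I(Q) = (1 + Q)*(13 + Q) (I(Q) = (Q + 13)*(Q + (Q + Q)/(Q + Q)) = (13 + Q)*(Q + (2*Q)/((2*Q))) = (13 + Q)*(Q + (2*Q)*(1/(2*Q))) = (13 + Q)*(Q + 1) = (13 + Q)*(1 + Q) = (1 + Q)*(13 + Q))
I(59) - (-4)*K(-96) = (13 + 59**2 + 14*59) - (-4)*(3 + 23*(-96)) = (13 + 3481 + 826) - (-4)*(3 - 2208) = 4320 - (-4)*(-2205) = 4320 - 1*8820 = 4320 - 8820 = -4500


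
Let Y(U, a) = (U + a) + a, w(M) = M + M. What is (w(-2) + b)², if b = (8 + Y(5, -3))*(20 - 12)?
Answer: 2704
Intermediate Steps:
w(M) = 2*M
Y(U, a) = U + 2*a
b = 56 (b = (8 + (5 + 2*(-3)))*(20 - 12) = (8 + (5 - 6))*8 = (8 - 1)*8 = 7*8 = 56)
(w(-2) + b)² = (2*(-2) + 56)² = (-4 + 56)² = 52² = 2704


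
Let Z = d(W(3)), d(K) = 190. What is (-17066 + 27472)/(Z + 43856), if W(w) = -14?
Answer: 5203/22023 ≈ 0.23625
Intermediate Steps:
Z = 190
(-17066 + 27472)/(Z + 43856) = (-17066 + 27472)/(190 + 43856) = 10406/44046 = 10406*(1/44046) = 5203/22023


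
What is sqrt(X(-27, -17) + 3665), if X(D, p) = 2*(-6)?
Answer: sqrt(3653) ≈ 60.440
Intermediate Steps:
X(D, p) = -12
sqrt(X(-27, -17) + 3665) = sqrt(-12 + 3665) = sqrt(3653)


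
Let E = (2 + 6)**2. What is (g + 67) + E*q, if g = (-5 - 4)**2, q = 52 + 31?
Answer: 5460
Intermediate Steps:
q = 83
E = 64 (E = 8**2 = 64)
g = 81 (g = (-9)**2 = 81)
(g + 67) + E*q = (81 + 67) + 64*83 = 148 + 5312 = 5460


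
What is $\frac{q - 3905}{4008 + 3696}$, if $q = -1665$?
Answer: $- \frac{2785}{3852} \approx -0.723$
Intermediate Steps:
$\frac{q - 3905}{4008 + 3696} = \frac{-1665 - 3905}{4008 + 3696} = - \frac{5570}{7704} = \left(-5570\right) \frac{1}{7704} = - \frac{2785}{3852}$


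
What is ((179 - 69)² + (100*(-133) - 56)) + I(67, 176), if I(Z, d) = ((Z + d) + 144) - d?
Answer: -1045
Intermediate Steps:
I(Z, d) = 144 + Z (I(Z, d) = (144 + Z + d) - d = 144 + Z)
((179 - 69)² + (100*(-133) - 56)) + I(67, 176) = ((179 - 69)² + (100*(-133) - 56)) + (144 + 67) = (110² + (-13300 - 56)) + 211 = (12100 - 13356) + 211 = -1256 + 211 = -1045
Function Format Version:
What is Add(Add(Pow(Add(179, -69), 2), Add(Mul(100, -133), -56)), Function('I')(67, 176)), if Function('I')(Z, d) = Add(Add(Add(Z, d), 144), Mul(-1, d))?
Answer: -1045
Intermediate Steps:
Function('I')(Z, d) = Add(144, Z) (Function('I')(Z, d) = Add(Add(144, Z, d), Mul(-1, d)) = Add(144, Z))
Add(Add(Pow(Add(179, -69), 2), Add(Mul(100, -133), -56)), Function('I')(67, 176)) = Add(Add(Pow(Add(179, -69), 2), Add(Mul(100, -133), -56)), Add(144, 67)) = Add(Add(Pow(110, 2), Add(-13300, -56)), 211) = Add(Add(12100, -13356), 211) = Add(-1256, 211) = -1045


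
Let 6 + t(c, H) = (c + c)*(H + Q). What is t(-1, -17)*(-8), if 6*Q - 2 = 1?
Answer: -216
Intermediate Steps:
Q = 1/2 (Q = 1/3 + (1/6)*1 = 1/3 + 1/6 = 1/2 ≈ 0.50000)
t(c, H) = -6 + 2*c*(1/2 + H) (t(c, H) = -6 + (c + c)*(H + 1/2) = -6 + (2*c)*(1/2 + H) = -6 + 2*c*(1/2 + H))
t(-1, -17)*(-8) = (-6 - 1 + 2*(-17)*(-1))*(-8) = (-6 - 1 + 34)*(-8) = 27*(-8) = -216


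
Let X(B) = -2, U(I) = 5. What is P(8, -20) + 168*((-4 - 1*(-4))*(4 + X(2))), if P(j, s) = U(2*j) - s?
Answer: 25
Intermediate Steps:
P(j, s) = 5 - s
P(8, -20) + 168*((-4 - 1*(-4))*(4 + X(2))) = (5 - 1*(-20)) + 168*((-4 - 1*(-4))*(4 - 2)) = (5 + 20) + 168*((-4 + 4)*2) = 25 + 168*(0*2) = 25 + 168*0 = 25 + 0 = 25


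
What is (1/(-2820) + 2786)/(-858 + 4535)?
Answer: 7856519/10369140 ≈ 0.75768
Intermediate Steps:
(1/(-2820) + 2786)/(-858 + 4535) = (-1/2820 + 2786)/3677 = (7856519/2820)*(1/3677) = 7856519/10369140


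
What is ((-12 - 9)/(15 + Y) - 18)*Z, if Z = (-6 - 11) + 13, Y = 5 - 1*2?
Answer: 230/3 ≈ 76.667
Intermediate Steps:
Y = 3 (Y = 5 - 2 = 3)
Z = -4 (Z = -17 + 13 = -4)
((-12 - 9)/(15 + Y) - 18)*Z = ((-12 - 9)/(15 + 3) - 18)*(-4) = (-21/18 - 18)*(-4) = (-21*1/18 - 18)*(-4) = (-7/6 - 18)*(-4) = -115/6*(-4) = 230/3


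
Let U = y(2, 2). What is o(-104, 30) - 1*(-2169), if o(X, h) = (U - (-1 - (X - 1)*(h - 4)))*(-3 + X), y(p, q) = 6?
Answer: 293530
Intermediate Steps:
U = 6
o(X, h) = (-3 + X)*(7 + (-1 + X)*(-4 + h)) (o(X, h) = (6 - (-1 - (X - 1)*(h - 4)))*(-3 + X) = (6 - (-1 - (-1 + X)*(-4 + h)))*(-3 + X) = (6 + (1 + (-1 + X)*(-4 + h)))*(-3 + X) = (7 + (-1 + X)*(-4 + h))*(-3 + X) = (-3 + X)*(7 + (-1 + X)*(-4 + h)))
o(-104, 30) - 1*(-2169) = (-33 - 4*(-104)² + 3*30 + 23*(-104) + 30*(-104)² - 4*(-104)*30) - 1*(-2169) = (-33 - 4*10816 + 90 - 2392 + 30*10816 + 12480) + 2169 = (-33 - 43264 + 90 - 2392 + 324480 + 12480) + 2169 = 291361 + 2169 = 293530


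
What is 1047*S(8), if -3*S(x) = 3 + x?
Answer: -3839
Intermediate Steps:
S(x) = -1 - x/3 (S(x) = -(3 + x)/3 = -1 - x/3)
1047*S(8) = 1047*(-1 - ⅓*8) = 1047*(-1 - 8/3) = 1047*(-11/3) = -3839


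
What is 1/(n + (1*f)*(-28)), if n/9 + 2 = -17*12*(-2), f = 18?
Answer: 1/3150 ≈ 0.00031746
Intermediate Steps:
n = 3654 (n = -18 + 9*(-17*12*(-2)) = -18 + 9*(-204*(-2)) = -18 + 9*408 = -18 + 3672 = 3654)
1/(n + (1*f)*(-28)) = 1/(3654 + (1*18)*(-28)) = 1/(3654 + 18*(-28)) = 1/(3654 - 504) = 1/3150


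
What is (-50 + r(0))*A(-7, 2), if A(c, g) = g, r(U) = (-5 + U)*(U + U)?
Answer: -100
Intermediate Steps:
r(U) = 2*U*(-5 + U) (r(U) = (-5 + U)*(2*U) = 2*U*(-5 + U))
(-50 + r(0))*A(-7, 2) = (-50 + 2*0*(-5 + 0))*2 = (-50 + 2*0*(-5))*2 = (-50 + 0)*2 = -50*2 = -100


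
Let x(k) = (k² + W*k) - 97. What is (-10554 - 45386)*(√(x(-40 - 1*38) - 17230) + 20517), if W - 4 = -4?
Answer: -1147720980 - 55940*I*√11243 ≈ -1.1477e+9 - 5.9315e+6*I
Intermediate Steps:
W = 0 (W = 4 - 4 = 0)
x(k) = -97 + k² (x(k) = (k² + 0*k) - 97 = (k² + 0) - 97 = k² - 97 = -97 + k²)
(-10554 - 45386)*(√(x(-40 - 1*38) - 17230) + 20517) = (-10554 - 45386)*(√((-97 + (-40 - 1*38)²) - 17230) + 20517) = -55940*(√((-97 + (-40 - 38)²) - 17230) + 20517) = -55940*(√((-97 + (-78)²) - 17230) + 20517) = -55940*(√((-97 + 6084) - 17230) + 20517) = -55940*(√(5987 - 17230) + 20517) = -55940*(√(-11243) + 20517) = -55940*(I*√11243 + 20517) = -55940*(20517 + I*√11243) = -1147720980 - 55940*I*√11243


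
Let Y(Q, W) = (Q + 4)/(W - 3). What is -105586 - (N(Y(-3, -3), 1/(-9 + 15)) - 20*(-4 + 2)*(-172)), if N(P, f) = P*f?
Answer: -3553415/36 ≈ -98706.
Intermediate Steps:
Y(Q, W) = (4 + Q)/(-3 + W)
-105586 - (N(Y(-3, -3), 1/(-9 + 15)) - 20*(-4 + 2)*(-172)) = -105586 - (((4 - 3)/(-3 - 3))/(-9 + 15) - 20*(-4 + 2)*(-172)) = -105586 - ((1/(-6))/6 - 20*(-2)*(-172)) = -105586 - (-⅙*1*(⅙) - 5*(-8)*(-172)) = -105586 - (-⅙*⅙ + 40*(-172)) = -105586 - (-1/36 - 6880) = -105586 - 1*(-247681/36) = -105586 + 247681/36 = -3553415/36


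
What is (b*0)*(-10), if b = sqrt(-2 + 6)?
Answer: 0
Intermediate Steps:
b = 2 (b = sqrt(4) = 2)
(b*0)*(-10) = (2*0)*(-10) = 0*(-10) = 0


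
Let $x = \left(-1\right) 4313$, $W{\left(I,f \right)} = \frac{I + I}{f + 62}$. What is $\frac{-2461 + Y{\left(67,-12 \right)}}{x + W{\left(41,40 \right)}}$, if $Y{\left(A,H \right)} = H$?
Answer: $\frac{126123}{219922} \approx 0.57349$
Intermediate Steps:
$W{\left(I,f \right)} = \frac{2 I}{62 + f}$
$x = -4313$
$\frac{-2461 + Y{\left(67,-12 \right)}}{x + W{\left(41,40 \right)}} = \frac{-2461 - 12}{-4313 + 2 \cdot 41 \frac{1}{62 + 40}} = - \frac{2473}{-4313 + 2 \cdot 41 \cdot \frac{1}{102}} = - \frac{2473}{-4313 + \frac{41}{51}} = - \frac{2473}{- \frac{219922}{51}} = \left(-2473\right) \left(- \frac{51}{219922}\right) = \frac{126123}{219922}$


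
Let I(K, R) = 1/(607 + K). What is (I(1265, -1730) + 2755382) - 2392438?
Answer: 679431169/1872 ≈ 3.6294e+5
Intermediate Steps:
(I(1265, -1730) + 2755382) - 2392438 = (1/(607 + 1265) + 2755382) - 2392438 = (1/1872 + 2755382) - 2392438 = 5158075105/1872 - 2392438 = 679431169/1872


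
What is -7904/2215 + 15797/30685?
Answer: -41508777/13593455 ≈ -3.0536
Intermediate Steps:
-7904/2215 + 15797/30685 = -41508777/13593455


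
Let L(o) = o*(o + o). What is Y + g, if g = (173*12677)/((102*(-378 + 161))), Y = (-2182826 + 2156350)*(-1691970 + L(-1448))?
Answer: -209413165520359/3162 ≈ -6.6228e+10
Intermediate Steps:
L(o) = 2*o² (L(o) = o*(2*o) = 2*o²)
Y = -66228072488 (Y = (-2182826 + 2156350)*(-1691970 + 2*(-1448)²) = -26476*(-1691970 + 2*2096704) = -26476*(-1691970 + 4193408) = -26476*2501438 = -66228072488)
g = -313303/3162 (g = 2193121/((102*(-217))) = 2193121/(-22134) = 2193121*(-1/22134) = -313303/3162 ≈ -99.084)
Y + g = -66228072488 - 313303/3162 = -209413165520359/3162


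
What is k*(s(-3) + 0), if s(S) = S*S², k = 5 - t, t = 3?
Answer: -54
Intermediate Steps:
k = 2 (k = 5 - 1*3 = 5 - 3 = 2)
s(S) = S³
k*(s(-3) + 0) = 2*((-3)³ + 0) = 2*(-27 + 0) = 2*(-27) = -54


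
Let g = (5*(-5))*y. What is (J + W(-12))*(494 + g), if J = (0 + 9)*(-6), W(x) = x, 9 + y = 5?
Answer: -39204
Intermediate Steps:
y = -4 (y = -9 + 5 = -4)
g = 100 (g = (5*(-5))*(-4) = -25*(-4) = 100)
J = -54 (J = 9*(-6) = -54)
(J + W(-12))*(494 + g) = (-54 - 12)*(494 + 100) = -66*594 = -39204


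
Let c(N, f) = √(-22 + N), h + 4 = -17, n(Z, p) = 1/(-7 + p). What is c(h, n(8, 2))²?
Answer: -43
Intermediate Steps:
h = -21 (h = -4 - 17 = -21)
c(h, n(8, 2))² = (√(-22 - 21))² = (√(-43))² = (I*√43)² = -43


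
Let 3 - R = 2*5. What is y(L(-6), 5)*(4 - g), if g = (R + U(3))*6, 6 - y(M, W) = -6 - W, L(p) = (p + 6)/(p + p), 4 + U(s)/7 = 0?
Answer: 3638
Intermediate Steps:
U(s) = -28 (U(s) = -28 + 7*0 = -28 + 0 = -28)
R = -7 (R = 3 - 2*5 = 3 - 1*10 = 3 - 10 = -7)
L(p) = (6 + p)/(2*p) (L(p) = (6 + p)/((2*p)) = (6 + p)*(1/(2*p)) = (6 + p)/(2*p))
y(M, W) = 12 + W (y(M, W) = 6 - (-6 - W) = 6 + (6 + W) = 12 + W)
g = -210 (g = (-7 - 28)*6 = -35*6 = -210)
y(L(-6), 5)*(4 - g) = (12 + 5)*(4 - 1*(-210)) = 17*(4 + 210) = 17*214 = 3638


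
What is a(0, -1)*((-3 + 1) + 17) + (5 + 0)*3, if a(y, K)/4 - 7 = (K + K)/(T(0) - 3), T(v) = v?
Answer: 475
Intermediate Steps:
a(y, K) = 28 - 8*K/3 (a(y, K) = 28 + 4*((K + K)/(0 - 3)) = 28 + 4*((2*K)/(-3)) = 28 + 4*((2*K)*(-⅓)) = 28 + 4*(-2*K/3) = 28 - 8*K/3)
a(0, -1)*((-3 + 1) + 17) + (5 + 0)*3 = (28 - 8/3*(-1))*((-3 + 1) + 17) + (5 + 0)*3 = (28 + 8/3)*(-2 + 17) + 5*3 = (92/3)*15 + 15 = 460 + 15 = 475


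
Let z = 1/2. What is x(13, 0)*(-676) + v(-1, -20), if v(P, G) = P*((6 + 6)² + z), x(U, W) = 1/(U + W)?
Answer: -393/2 ≈ -196.50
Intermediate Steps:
z = ½ ≈ 0.50000
v(P, G) = 289*P/2 (v(P, G) = P*((6 + 6)² + ½) = P*(12² + ½) = P*(144 + ½) = P*(289/2) = 289*P/2)
x(13, 0)*(-676) + v(-1, -20) = -676/(13 + 0) + (289/2)*(-1) = -676/13 - 289/2 = (1/13)*(-676) - 289/2 = -52 - 289/2 = -393/2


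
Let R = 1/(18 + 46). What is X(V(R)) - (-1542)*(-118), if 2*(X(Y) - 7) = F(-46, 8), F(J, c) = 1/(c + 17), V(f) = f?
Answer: -9097449/50 ≈ -1.8195e+5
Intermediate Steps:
R = 1/64 ≈ 0.015625
F(J, c) = 1/(17 + c)
X(Y) = 351/50 (X(Y) = 7 + 1/(2*(17 + 8)) = 7 + (½)/25 = 7 + (½)*(1/25) = 7 + 1/50 = 351/50)
X(V(R)) - (-1542)*(-118) = 351/50 - (-1542)*(-118) = 351/50 - 1*181956 = 351/50 - 181956 = -9097449/50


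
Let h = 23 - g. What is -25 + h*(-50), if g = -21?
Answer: -2225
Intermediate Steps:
h = 44 (h = 23 - 1*(-21) = 23 + 21 = 44)
-25 + h*(-50) = -25 + 44*(-50) = -25 - 2200 = -2225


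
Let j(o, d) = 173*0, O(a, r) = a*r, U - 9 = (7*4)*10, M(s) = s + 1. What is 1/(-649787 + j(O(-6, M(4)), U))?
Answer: -1/649787 ≈ -1.5390e-6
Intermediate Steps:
M(s) = 1 + s
U = 289 (U = 9 + (7*4)*10 = 9 + 28*10 = 9 + 280 = 289)
j(o, d) = 0
1/(-649787 + j(O(-6, M(4)), U)) = 1/(-649787 + 0) = 1/(-649787) = -1/649787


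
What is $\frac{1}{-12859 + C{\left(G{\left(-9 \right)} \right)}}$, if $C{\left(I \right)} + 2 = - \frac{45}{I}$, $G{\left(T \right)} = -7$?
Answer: $- \frac{7}{89982} \approx -7.7793 \cdot 10^{-5}$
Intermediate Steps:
$C{\left(I \right)} = -2 - \frac{45}{I}$
$\frac{1}{-12859 + C{\left(G{\left(-9 \right)} \right)}} = \frac{1}{-12859 - \left(2 + \frac{45}{-7}\right)} = \frac{1}{-12859 - - \frac{31}{7}} = \frac{1}{-12859 + \left(-2 + \frac{45}{7}\right)} = \frac{1}{-12859 + \frac{31}{7}} = \frac{1}{- \frac{89982}{7}} = - \frac{7}{89982}$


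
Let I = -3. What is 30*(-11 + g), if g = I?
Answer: -420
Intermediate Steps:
g = -3
30*(-11 + g) = 30*(-11 - 3) = 30*(-14) = -420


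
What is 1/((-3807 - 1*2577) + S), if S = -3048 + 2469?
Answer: -1/6963 ≈ -0.00014362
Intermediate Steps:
S = -579
1/((-3807 - 1*2577) + S) = 1/((-3807 - 1*2577) - 579) = 1/((-3807 - 2577) - 579) = 1/(-6384 - 579) = 1/(-6963) = -1/6963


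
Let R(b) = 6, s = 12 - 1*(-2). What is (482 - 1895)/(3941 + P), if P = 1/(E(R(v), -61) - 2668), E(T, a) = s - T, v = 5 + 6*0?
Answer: -1252860/3494353 ≈ -0.35854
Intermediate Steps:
s = 14 (s = 12 + 2 = 14)
v = 5 (v = 5 + 0 = 5)
E(T, a) = 14 - T
P = -1/2660 (P = 1/((14 - 1*6) - 2668) = 1/((14 - 6) - 2668) = 1/(8 - 2668) = 1/(-2660) = -1/2660 ≈ -0.00037594)
(482 - 1895)/(3941 + P) = (482 - 1895)/(3941 - 1/2660) = -1413/10483059/2660 = -1413*2660/10483059 = -1252860/3494353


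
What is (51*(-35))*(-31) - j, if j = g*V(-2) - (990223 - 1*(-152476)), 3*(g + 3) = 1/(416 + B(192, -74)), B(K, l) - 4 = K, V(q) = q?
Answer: 1099789705/918 ≈ 1.1980e+6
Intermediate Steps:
B(K, l) = 4 + K
g = -5507/1836 (g = -3 + 1/(3*(416 + (4 + 192))) = -3 + 1/(3*(416 + 196)) = -3 + (⅓)/612 = -3 + (⅓)*(1/612) = -3 + 1/1836 = -5507/1836 ≈ -2.9995)
j = -1048992175/918 (j = -5507/1836*(-2) - (990223 - 1*(-152476)) = 5507/918 - (990223 + 152476) = 5507/918 - 1*1142699 = 5507/918 - 1142699 = -1048992175/918 ≈ -1.1427e+6)
(51*(-35))*(-31) - j = (51*(-35))*(-31) - 1*(-1048992175/918) = -1785*(-31) + 1048992175/918 = 55335 + 1048992175/918 = 1099789705/918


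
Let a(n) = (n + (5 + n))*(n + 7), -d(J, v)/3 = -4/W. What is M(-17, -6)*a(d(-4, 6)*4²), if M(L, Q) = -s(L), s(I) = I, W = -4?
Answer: 63427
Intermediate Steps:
d(J, v) = -3 (d(J, v) = -(-12)/(-4) = -(-12)*(-1)/4 = -3*1 = -3)
M(L, Q) = -L
a(n) = (5 + 2*n)*(7 + n)
M(-17, -6)*a(d(-4, 6)*4²) = (-1*(-17))*(35 + 2*(-3*4²)² + 19*(-3*4²)) = 17*(35 + 2*(-3*16)² + 19*(-3*16)) = 17*(35 + 2*(-48)² + 19*(-48)) = 17*(35 + 2*2304 - 912) = 17*(35 + 4608 - 912) = 17*3731 = 63427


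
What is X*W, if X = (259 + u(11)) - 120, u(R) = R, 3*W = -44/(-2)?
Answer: 1100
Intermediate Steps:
W = 22/3 (W = (-44/(-2))/3 = (-44*(-½))/3 = (⅓)*22 = 22/3 ≈ 7.3333)
X = 150 (X = (259 + 11) - 120 = 270 - 120 = 150)
X*W = 150*(22/3) = 1100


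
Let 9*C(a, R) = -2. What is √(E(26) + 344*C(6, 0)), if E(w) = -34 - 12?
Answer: I*√1102/3 ≈ 11.065*I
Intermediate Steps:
C(a, R) = -2/9 (C(a, R) = (⅑)*(-2) = -2/9)
E(w) = -46
√(E(26) + 344*C(6, 0)) = √(-46 + 344*(-2/9)) = √(-46 - 688/9) = √(-1102/9) = I*√1102/3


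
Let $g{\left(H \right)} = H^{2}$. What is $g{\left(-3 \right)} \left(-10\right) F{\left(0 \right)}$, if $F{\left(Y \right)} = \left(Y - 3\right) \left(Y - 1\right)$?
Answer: $-270$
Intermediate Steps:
$F{\left(Y \right)} = \left(-1 + Y\right) \left(-3 + Y\right)$ ($F{\left(Y \right)} = \left(-3 + Y\right) \left(-1 + Y\right) = \left(-1 + Y\right) \left(-3 + Y\right)$)
$g{\left(-3 \right)} \left(-10\right) F{\left(0 \right)} = \left(-3\right)^{2} \left(-10\right) \left(3 + 0^{2} - 0\right) = 9 \left(-10\right) \left(3 + 0 + 0\right) = \left(-90\right) 3 = -270$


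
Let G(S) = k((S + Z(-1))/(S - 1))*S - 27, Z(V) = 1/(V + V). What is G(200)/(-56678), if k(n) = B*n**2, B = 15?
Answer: -118331523/2244505478 ≈ -0.052721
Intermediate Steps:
Z(V) = 1/(2*V)
k(n) = 15*n**2
G(S) = -27 + 15*S*(-1/2 + S)**2/(-1 + S)**2 (G(S) = (15*((S + (1/2)/(-1))/(S - 1))**2)*S - 27 = (15*((S + (1/2)*(-1))/(-1 + S))**2)*S - 27 = (15*((S - 1/2)/(-1 + S))**2)*S - 27 = (15*((-1/2 + S)/(-1 + S))**2)*S - 27 = (15*((-1/2 + S)**2/(-1 + S)**2))*S - 27 = (15*(-1/2 + S)**2/(-1 + S)**2)*S - 27 = 15*S*(-1/2 + S)**2/(-1 + S)**2 - 27 = -27 + 15*S*(-1/2 + S)**2/(-1 + S)**2)
G(200)/(-56678) = (-27 + (15/4)*200*(-1 + 2*200)**2/(-1 + 200)**2)/(-56678) = (-27 + (15/4)*200*(-1 + 400)**2/199**2)*(-1/56678) = (-27 + (15/4)*200*(1/39601)*399**2)*(-1/56678) = (-27 + (15/4)*200*(1/39601)*159201)*(-1/56678) = (-27 + 119400750/39601)*(-1/56678) = (118331523/39601)*(-1/56678) = -118331523/2244505478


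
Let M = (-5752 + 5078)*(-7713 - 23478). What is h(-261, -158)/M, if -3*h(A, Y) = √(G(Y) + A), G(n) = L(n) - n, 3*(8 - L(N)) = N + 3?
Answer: -I*√390/189204606 ≈ -1.0438e-7*I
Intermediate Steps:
L(N) = 7 - N/3 (L(N) = 8 - (N + 3)/3 = 8 - (3 + N)/3 = 8 + (-1 - N/3) = 7 - N/3)
G(n) = 7 - 4*n/3 (G(n) = (7 - n/3) - n = 7 - 4*n/3)
h(A, Y) = -√(7 + A - 4*Y/3)/3 (h(A, Y) = -√((7 - 4*Y/3) + A)/3 = -√(7 + A - 4*Y/3)/3)
M = 21022734 (M = -674*(-31191) = 21022734)
h(-261, -158)/M = -√(63 - 12*(-158) + 9*(-261))/9/21022734 = -√(63 + 1896 - 2349)/9*(1/21022734) = -I*√390/9*(1/21022734) = -I*√390/189204606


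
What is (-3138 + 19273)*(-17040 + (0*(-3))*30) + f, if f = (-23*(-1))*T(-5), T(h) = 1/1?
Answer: -274940377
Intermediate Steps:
T(h) = 1
f = 23 (f = -23*(-1)*1 = 23*1 = 23)
(-3138 + 19273)*(-17040 + (0*(-3))*30) + f = (-3138 + 19273)*(-17040 + (0*(-3))*30) + 23 = 16135*(-17040 + 0*30) + 23 = 16135*(-17040 + 0) + 23 = 16135*(-17040) + 23 = -274940400 + 23 = -274940377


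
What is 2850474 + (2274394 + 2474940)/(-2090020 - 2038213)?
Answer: 11767416083108/4128233 ≈ 2.8505e+6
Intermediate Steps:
2850474 + (2274394 + 2474940)/(-2090020 - 2038213) = 2850474 + 4749334/(-4128233) = 2850474 + 4749334*(-1/4128233) = 2850474 - 4749334/4128233 = 11767416083108/4128233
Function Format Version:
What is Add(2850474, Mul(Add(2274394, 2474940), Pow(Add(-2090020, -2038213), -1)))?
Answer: Rational(11767416083108, 4128233) ≈ 2.8505e+6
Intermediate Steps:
Add(2850474, Mul(Add(2274394, 2474940), Pow(Add(-2090020, -2038213), -1))) = Add(2850474, Mul(4749334, Pow(-4128233, -1))) = Add(2850474, Mul(4749334, Rational(-1, 4128233))) = Add(2850474, Rational(-4749334, 4128233)) = Rational(11767416083108, 4128233)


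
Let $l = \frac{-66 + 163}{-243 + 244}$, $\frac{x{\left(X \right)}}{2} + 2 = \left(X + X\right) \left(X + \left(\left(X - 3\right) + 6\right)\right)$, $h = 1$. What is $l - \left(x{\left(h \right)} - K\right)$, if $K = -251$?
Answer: $-170$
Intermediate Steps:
$x{\left(X \right)} = -4 + 4 X \left(3 + 2 X\right)$ ($x{\left(X \right)} = -4 + 2 \left(X + X\right) \left(X + \left(\left(X - 3\right) + 6\right)\right) = -4 + 2 \cdot 2 X \left(X + \left(\left(-3 + X\right) + 6\right)\right) = -4 + 2 \cdot 2 X \left(X + \left(3 + X\right)\right) = -4 + 2 \cdot 2 X \left(3 + 2 X\right) = -4 + 4 X \left(3 + 2 X\right)$)
$l = 97$ ($l = \frac{97}{1} = 97 \cdot 1 = 97$)
$l - \left(x{\left(h \right)} - K\right) = 97 - \left(\left(-4 + 8 \cdot 1^{2} + 12 \cdot 1\right) - -251\right) = 97 - \left(\left(-4 + 8 \cdot 1 + 12\right) + 251\right) = 97 - \left(\left(-4 + 8 + 12\right) + 251\right) = 97 - \left(16 + 251\right) = 97 - 267 = -170$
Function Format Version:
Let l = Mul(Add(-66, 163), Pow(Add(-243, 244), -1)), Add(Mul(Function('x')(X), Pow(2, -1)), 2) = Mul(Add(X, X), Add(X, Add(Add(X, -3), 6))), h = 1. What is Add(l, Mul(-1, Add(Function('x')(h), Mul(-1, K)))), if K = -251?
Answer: -170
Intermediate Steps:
Function('x')(X) = Add(-4, Mul(4, X, Add(3, Mul(2, X)))) (Function('x')(X) = Add(-4, Mul(2, Mul(Add(X, X), Add(X, Add(Add(X, -3), 6))))) = Add(-4, Mul(2, Mul(Mul(2, X), Add(X, Add(Add(-3, X), 6))))) = Add(-4, Mul(2, Mul(Mul(2, X), Add(X, Add(3, X))))) = Add(-4, Mul(2, Mul(Mul(2, X), Add(3, Mul(2, X))))) = Add(-4, Mul(2, Mul(2, X, Add(3, Mul(2, X))))) = Add(-4, Mul(4, X, Add(3, Mul(2, X)))))
l = 97 (l = Mul(97, Pow(1, -1)) = Mul(97, 1) = 97)
Add(l, Mul(-1, Add(Function('x')(h), Mul(-1, K)))) = Add(97, Mul(-1, Add(Add(-4, Mul(8, Pow(1, 2)), Mul(12, 1)), Mul(-1, -251)))) = Add(97, Mul(-1, Add(Add(-4, Mul(8, 1), 12), 251))) = Add(97, Mul(-1, Add(Add(-4, 8, 12), 251))) = Add(97, Mul(-1, Add(16, 251))) = Add(97, Mul(-1, 267)) = Add(97, -267) = -170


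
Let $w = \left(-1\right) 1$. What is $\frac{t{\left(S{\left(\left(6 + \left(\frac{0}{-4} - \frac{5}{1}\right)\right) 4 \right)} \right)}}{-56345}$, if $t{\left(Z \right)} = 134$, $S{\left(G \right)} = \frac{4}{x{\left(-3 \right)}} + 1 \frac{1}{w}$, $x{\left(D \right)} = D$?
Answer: $- \frac{134}{56345} \approx -0.0023782$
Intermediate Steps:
$w = -1$
$S{\left(G \right)} = - \frac{7}{3}$ ($S{\left(G \right)} = \frac{4}{-3} + 1 \frac{1}{-1} = 4 \left(- \frac{1}{3}\right) + 1 \left(-1\right) = - \frac{4}{3} - 1 = - \frac{7}{3}$)
$\frac{t{\left(S{\left(\left(6 + \left(\frac{0}{-4} - \frac{5}{1}\right)\right) 4 \right)} \right)}}{-56345} = \frac{134}{-56345} = 134 \left(- \frac{1}{56345}\right) = - \frac{134}{56345}$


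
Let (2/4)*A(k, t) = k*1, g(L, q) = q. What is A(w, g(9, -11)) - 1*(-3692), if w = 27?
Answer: 3746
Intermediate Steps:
A(k, t) = 2*k (A(k, t) = 2*(k*1) = 2*k)
A(w, g(9, -11)) - 1*(-3692) = 2*27 - 1*(-3692) = 54 + 3692 = 3746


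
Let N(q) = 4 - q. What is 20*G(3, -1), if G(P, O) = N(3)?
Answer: 20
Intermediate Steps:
G(P, O) = 1 (G(P, O) = 4 - 1*3 = 4 - 3 = 1)
20*G(3, -1) = 20*1 = 20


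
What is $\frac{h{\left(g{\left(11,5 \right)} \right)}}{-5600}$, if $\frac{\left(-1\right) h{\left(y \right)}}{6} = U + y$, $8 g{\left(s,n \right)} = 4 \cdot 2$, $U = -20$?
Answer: $- \frac{57}{2800} \approx -0.020357$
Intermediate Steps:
$g{\left(s,n \right)} = 1$ ($g{\left(s,n \right)} = \frac{4 \cdot 2}{8} = \frac{1}{8} \cdot 8 = 1$)
$h{\left(y \right)} = 120 - 6 y$ ($h{\left(y \right)} = - 6 \left(-20 + y\right) = 120 - 6 y$)
$\frac{h{\left(g{\left(11,5 \right)} \right)}}{-5600} = \frac{120 - 6}{-5600} = \left(120 - 6\right) \left(- \frac{1}{5600}\right) = 114 \left(- \frac{1}{5600}\right) = - \frac{57}{2800}$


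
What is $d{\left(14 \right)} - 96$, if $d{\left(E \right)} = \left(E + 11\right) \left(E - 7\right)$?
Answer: $79$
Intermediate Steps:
$d{\left(E \right)} = \left(-7 + E\right) \left(11 + E\right)$ ($d{\left(E \right)} = \left(11 + E\right) \left(-7 + E\right) = \left(-7 + E\right) \left(11 + E\right)$)
$d{\left(14 \right)} - 96 = \left(-77 + 14^{2} + 4 \cdot 14\right) - 96 = \left(-77 + 196 + 56\right) - 96 = 175 - 96 = 79$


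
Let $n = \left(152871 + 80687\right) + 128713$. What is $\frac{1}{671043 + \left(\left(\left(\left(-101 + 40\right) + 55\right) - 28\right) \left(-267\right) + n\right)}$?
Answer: $\frac{1}{1042392} \approx 9.5933 \cdot 10^{-7}$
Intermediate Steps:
$n = 362271$ ($n = 233558 + 128713 = 362271$)
$\frac{1}{671043 + \left(\left(\left(\left(-101 + 40\right) + 55\right) - 28\right) \left(-267\right) + n\right)} = \frac{1}{671043 + \left(\left(\left(\left(-101 + 40\right) + 55\right) - 28\right) \left(-267\right) + 362271\right)} = \frac{1}{671043 + \left(\left(\left(-61 + 55\right) - 28\right) \left(-267\right) + 362271\right)} = \frac{1}{671043 + \left(\left(-6 - 28\right) \left(-267\right) + 362271\right)} = \frac{1}{671043 + \left(\left(-34\right) \left(-267\right) + 362271\right)} = \frac{1}{671043 + \left(9078 + 362271\right)} = \frac{1}{671043 + 371349} = \frac{1}{1042392}$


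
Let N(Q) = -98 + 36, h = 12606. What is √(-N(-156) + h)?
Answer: 2*√3167 ≈ 112.55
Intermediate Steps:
N(Q) = -62
√(-N(-156) + h) = √(-1*(-62) + 12606) = √(62 + 12606) = √12668 = 2*√3167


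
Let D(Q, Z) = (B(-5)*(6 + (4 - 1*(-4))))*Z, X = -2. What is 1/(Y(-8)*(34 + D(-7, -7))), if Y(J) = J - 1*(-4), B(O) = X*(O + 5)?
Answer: -1/136 ≈ -0.0073529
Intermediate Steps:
B(O) = -10 - 2*O (B(O) = -2*(O + 5) = -2*(5 + O) = -10 - 2*O)
Y(J) = 4 + J (Y(J) = J + 4 = 4 + J)
D(Q, Z) = 0 (D(Q, Z) = ((-10 - 2*(-5))*(6 + (4 - 1*(-4))))*Z = ((-10 + 10)*(6 + (4 + 4)))*Z = (0*(6 + 8))*Z = (0*14)*Z = 0*Z = 0)
1/(Y(-8)*(34 + D(-7, -7))) = 1/((4 - 8)*(34 + 0)) = 1/(-4*34) = 1/(-136) = -1/136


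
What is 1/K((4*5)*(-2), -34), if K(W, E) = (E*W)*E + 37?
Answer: -1/46203 ≈ -2.1644e-5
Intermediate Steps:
K(W, E) = 37 + W*E**2 (K(W, E) = W*E**2 + 37 = 37 + W*E**2)
1/K((4*5)*(-2), -34) = 1/(37 + ((4*5)*(-2))*(-34)**2) = 1/(37 + (20*(-2))*1156) = 1/(37 - 40*1156) = 1/(37 - 46240) = 1/(-46203) = -1/46203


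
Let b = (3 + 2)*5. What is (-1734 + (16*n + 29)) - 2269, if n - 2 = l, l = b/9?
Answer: -35078/9 ≈ -3897.6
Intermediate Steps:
b = 25 (b = 5*5 = 25)
l = 25/9 ≈ 2.7778
n = 43/9 (n = 2 + 25/9 = 43/9 ≈ 4.7778)
(-1734 + (16*n + 29)) - 2269 = (-1734 + (16*(43/9) + 29)) - 2269 = (-1734 + (688/9 + 29)) - 2269 = (-1734 + 949/9) - 2269 = -14657/9 - 2269 = -35078/9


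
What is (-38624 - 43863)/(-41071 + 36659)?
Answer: 82487/4412 ≈ 18.696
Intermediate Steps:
(-38624 - 43863)/(-41071 + 36659) = -82487/(-4412) = -82487*(-1/4412) = 82487/4412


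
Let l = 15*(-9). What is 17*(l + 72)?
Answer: -1071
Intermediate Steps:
l = -135
17*(l + 72) = 17*(-135 + 72) = 17*(-63) = -1071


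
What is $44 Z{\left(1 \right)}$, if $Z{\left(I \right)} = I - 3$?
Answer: $-88$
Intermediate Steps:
$Z{\left(I \right)} = -3 + I$
$44 Z{\left(1 \right)} = 44 \left(-3 + 1\right) = 44 \left(-2\right) = -88$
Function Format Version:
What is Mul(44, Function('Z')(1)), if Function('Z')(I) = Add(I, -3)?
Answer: -88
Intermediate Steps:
Function('Z')(I) = Add(-3, I)
Mul(44, Function('Z')(1)) = Mul(44, Add(-3, 1)) = Mul(44, -2) = -88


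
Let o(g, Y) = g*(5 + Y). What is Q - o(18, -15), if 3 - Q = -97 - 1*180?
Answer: 460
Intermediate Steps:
Q = 280 (Q = 3 - (-97 - 1*180) = 3 - (-97 - 180) = 3 - 1*(-277) = 3 + 277 = 280)
Q - o(18, -15) = 280 - 18*(5 - 15) = 280 - 18*(-10) = 280 - 1*(-180) = 280 + 180 = 460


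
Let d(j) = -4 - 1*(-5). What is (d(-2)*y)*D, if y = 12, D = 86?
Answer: 1032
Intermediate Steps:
d(j) = 1 (d(j) = -4 + 5 = 1)
(d(-2)*y)*D = (1*12)*86 = 12*86 = 1032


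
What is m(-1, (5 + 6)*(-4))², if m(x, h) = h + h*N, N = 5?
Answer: 69696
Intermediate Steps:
m(x, h) = 6*h (m(x, h) = h + h*5 = h + 5*h = 6*h)
m(-1, (5 + 6)*(-4))² = (6*((5 + 6)*(-4)))² = (6*(11*(-4)))² = (6*(-44))² = (-264)² = 69696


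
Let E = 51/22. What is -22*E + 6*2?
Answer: -39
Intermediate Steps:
E = 51/22 (E = 51*(1/22) = 51/22 ≈ 2.3182)
-22*E + 6*2 = -22*51/22 + 6*2 = -51 + 12 = -39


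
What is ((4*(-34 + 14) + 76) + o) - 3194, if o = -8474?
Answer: -11672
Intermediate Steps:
((4*(-34 + 14) + 76) + o) - 3194 = ((4*(-34 + 14) + 76) - 8474) - 3194 = ((4*(-20) + 76) - 8474) - 3194 = ((-80 + 76) - 8474) - 3194 = (-4 - 8474) - 3194 = -8478 - 3194 = -11672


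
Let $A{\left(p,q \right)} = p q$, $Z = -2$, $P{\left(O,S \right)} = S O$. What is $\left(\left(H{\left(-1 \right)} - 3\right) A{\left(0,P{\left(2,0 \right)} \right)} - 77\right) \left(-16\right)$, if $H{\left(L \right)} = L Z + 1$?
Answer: $1232$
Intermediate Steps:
$P{\left(O,S \right)} = O S$
$H{\left(L \right)} = 1 - 2 L$ ($H{\left(L \right)} = L \left(-2\right) + 1 = - 2 L + 1 = 1 - 2 L$)
$\left(\left(H{\left(-1 \right)} - 3\right) A{\left(0,P{\left(2,0 \right)} \right)} - 77\right) \left(-16\right) = \left(\left(\left(1 - -2\right) - 3\right) 0 \cdot 2 \cdot 0 - 77\right) \left(-16\right) = \left(\left(\left(1 + 2\right) - 3\right) 0 \cdot 0 - 77\right) \left(-16\right) = \left(\left(3 - 3\right) 0 - 77\right) \left(-16\right) = \left(0 \cdot 0 - 77\right) \left(-16\right) = \left(0 - 77\right) \left(-16\right) = \left(-77\right) \left(-16\right) = 1232$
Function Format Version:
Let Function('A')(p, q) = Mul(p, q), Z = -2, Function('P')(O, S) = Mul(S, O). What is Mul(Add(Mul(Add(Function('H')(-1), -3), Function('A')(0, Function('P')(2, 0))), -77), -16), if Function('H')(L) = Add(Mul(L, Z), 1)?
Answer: 1232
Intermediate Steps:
Function('P')(O, S) = Mul(O, S)
Function('H')(L) = Add(1, Mul(-2, L)) (Function('H')(L) = Add(Mul(L, -2), 1) = Add(Mul(-2, L), 1) = Add(1, Mul(-2, L)))
Mul(Add(Mul(Add(Function('H')(-1), -3), Function('A')(0, Function('P')(2, 0))), -77), -16) = Mul(Add(Mul(Add(Add(1, Mul(-2, -1)), -3), Mul(0, Mul(2, 0))), -77), -16) = Mul(Add(Mul(Add(Add(1, 2), -3), Mul(0, 0)), -77), -16) = Mul(Add(Mul(Add(3, -3), 0), -77), -16) = Mul(Add(Mul(0, 0), -77), -16) = Mul(Add(0, -77), -16) = Mul(-77, -16) = 1232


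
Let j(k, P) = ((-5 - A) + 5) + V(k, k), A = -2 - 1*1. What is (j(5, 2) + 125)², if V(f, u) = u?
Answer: 17689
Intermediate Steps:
A = -3 (A = -2 - 1 = -3)
j(k, P) = 3 + k (j(k, P) = ((-5 - 1*(-3)) + 5) + k = ((-5 + 3) + 5) + k = (-2 + 5) + k = 3 + k)
(j(5, 2) + 125)² = ((3 + 5) + 125)² = (8 + 125)² = 133² = 17689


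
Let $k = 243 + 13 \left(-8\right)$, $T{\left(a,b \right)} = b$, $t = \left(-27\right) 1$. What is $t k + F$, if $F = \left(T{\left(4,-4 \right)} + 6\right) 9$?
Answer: $-3735$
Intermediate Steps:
$t = -27$
$k = 139$ ($k = 243 - 104 = 139$)
$F = 18$ ($F = \left(-4 + 6\right) 9 = 2 \cdot 9 = 18$)
$t k + F = \left(-27\right) 139 + 18 = -3753 + 18 = -3735$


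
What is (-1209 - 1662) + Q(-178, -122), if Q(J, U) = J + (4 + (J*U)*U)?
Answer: -2652397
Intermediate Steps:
Q(J, U) = 4 + J + J*U² (Q(J, U) = J + (4 + J*U²) = 4 + J + J*U²)
(-1209 - 1662) + Q(-178, -122) = (-1209 - 1662) + (4 - 178 - 178*(-122)²) = -2871 + (4 - 178 - 178*14884) = -2871 + (4 - 178 - 2649352) = -2871 - 2649526 = -2652397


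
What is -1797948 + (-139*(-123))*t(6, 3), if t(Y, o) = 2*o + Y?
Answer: -1592784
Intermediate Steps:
t(Y, o) = Y + 2*o
-1797948 + (-139*(-123))*t(6, 3) = -1797948 + (-139*(-123))*(6 + 2*3) = -1797948 + 17097*(6 + 6) = -1797948 + 17097*12 = -1797948 + 205164 = -1592784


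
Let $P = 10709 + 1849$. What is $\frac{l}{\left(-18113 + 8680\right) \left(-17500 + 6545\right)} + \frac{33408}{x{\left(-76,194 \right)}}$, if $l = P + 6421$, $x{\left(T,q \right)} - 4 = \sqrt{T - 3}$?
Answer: $\frac{2761866847897}{1963431785} - \frac{33408 i \sqrt{79}}{95} \approx 1406.7 - 3125.7 i$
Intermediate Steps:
$x{\left(T,q \right)} = 4 + \sqrt{-3 + T}$ ($x{\left(T,q \right)} = 4 + \sqrt{T - 3} = 4 + \sqrt{-3 + T}$)
$P = 12558$
$l = 18979$ ($l = 12558 + 6421 = 18979$)
$\frac{l}{\left(-18113 + 8680\right) \left(-17500 + 6545\right)} + \frac{33408}{x{\left(-76,194 \right)}} = \frac{18979}{\left(-18113 + 8680\right) \left(-17500 + 6545\right)} + \frac{33408}{4 + \sqrt{-3 - 76}} = \frac{18979}{\left(-9433\right) \left(-10955\right)} + \frac{33408}{4 + \sqrt{-79}} = \frac{18979}{103338515} + \frac{33408}{4 + i \sqrt{79}}$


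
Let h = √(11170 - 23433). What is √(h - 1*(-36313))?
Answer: √(36313 + I*√12263) ≈ 190.56 + 0.2906*I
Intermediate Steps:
h = I*√12263 (h = √(-12263) = I*√12263 ≈ 110.74*I)
√(h - 1*(-36313)) = √(I*√12263 - 1*(-36313)) = √(I*√12263 + 36313) = √(36313 + I*√12263)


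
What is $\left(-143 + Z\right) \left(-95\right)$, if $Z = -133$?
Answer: $26220$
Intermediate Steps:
$\left(-143 + Z\right) \left(-95\right) = \left(-143 - 133\right) \left(-95\right) = \left(-276\right) \left(-95\right) = 26220$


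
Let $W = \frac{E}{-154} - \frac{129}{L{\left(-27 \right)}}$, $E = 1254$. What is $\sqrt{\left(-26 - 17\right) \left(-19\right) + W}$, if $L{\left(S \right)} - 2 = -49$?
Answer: $\frac{\sqrt{87848593}}{329} \approx 28.489$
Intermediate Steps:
$L{\left(S \right)} = -47$ ($L{\left(S \right)} = 2 - 49 = -47$)
$W = - \frac{1776}{329}$ ($W = \frac{1254}{-154} - \frac{129}{-47} = 1254 \left(- \frac{1}{154}\right) - - \frac{129}{47} = - \frac{57}{7} + \frac{129}{47} = - \frac{1776}{329} \approx -5.3982$)
$\sqrt{\left(-26 - 17\right) \left(-19\right) + W} = \sqrt{\left(-26 - 17\right) \left(-19\right) - \frac{1776}{329}} = \sqrt{\left(-43\right) \left(-19\right) - \frac{1776}{329}} = \sqrt{817 - \frac{1776}{329}} = \sqrt{\frac{267017}{329}} = \frac{\sqrt{87848593}}{329}$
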